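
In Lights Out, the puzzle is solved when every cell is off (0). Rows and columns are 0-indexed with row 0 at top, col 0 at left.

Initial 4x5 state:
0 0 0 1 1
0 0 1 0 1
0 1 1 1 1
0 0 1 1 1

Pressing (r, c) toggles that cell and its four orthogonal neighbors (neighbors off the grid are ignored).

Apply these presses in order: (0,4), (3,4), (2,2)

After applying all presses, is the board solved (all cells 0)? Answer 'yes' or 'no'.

After press 1 at (0,4):
0 0 0 0 0
0 0 1 0 0
0 1 1 1 1
0 0 1 1 1

After press 2 at (3,4):
0 0 0 0 0
0 0 1 0 0
0 1 1 1 0
0 0 1 0 0

After press 3 at (2,2):
0 0 0 0 0
0 0 0 0 0
0 0 0 0 0
0 0 0 0 0

Lights still on: 0

Answer: yes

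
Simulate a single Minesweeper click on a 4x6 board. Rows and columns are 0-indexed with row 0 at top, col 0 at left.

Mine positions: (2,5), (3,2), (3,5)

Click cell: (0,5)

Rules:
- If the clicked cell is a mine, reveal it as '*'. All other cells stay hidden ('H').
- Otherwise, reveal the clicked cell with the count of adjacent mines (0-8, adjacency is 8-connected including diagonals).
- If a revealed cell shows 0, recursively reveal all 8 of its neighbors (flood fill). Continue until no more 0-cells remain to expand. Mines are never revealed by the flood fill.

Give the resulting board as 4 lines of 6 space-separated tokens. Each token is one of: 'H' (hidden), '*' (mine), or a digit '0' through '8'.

0 0 0 0 0 0
0 0 0 0 1 1
0 1 1 1 2 H
0 1 H H H H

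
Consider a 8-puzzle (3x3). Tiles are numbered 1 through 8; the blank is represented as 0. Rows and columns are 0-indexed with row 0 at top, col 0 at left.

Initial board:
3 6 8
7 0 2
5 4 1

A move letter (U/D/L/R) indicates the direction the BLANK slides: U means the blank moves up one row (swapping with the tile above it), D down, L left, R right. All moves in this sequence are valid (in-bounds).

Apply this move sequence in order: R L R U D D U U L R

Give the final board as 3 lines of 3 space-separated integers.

Answer: 3 6 0
7 2 8
5 4 1

Derivation:
After move 1 (R):
3 6 8
7 2 0
5 4 1

After move 2 (L):
3 6 8
7 0 2
5 4 1

After move 3 (R):
3 6 8
7 2 0
5 4 1

After move 4 (U):
3 6 0
7 2 8
5 4 1

After move 5 (D):
3 6 8
7 2 0
5 4 1

After move 6 (D):
3 6 8
7 2 1
5 4 0

After move 7 (U):
3 6 8
7 2 0
5 4 1

After move 8 (U):
3 6 0
7 2 8
5 4 1

After move 9 (L):
3 0 6
7 2 8
5 4 1

After move 10 (R):
3 6 0
7 2 8
5 4 1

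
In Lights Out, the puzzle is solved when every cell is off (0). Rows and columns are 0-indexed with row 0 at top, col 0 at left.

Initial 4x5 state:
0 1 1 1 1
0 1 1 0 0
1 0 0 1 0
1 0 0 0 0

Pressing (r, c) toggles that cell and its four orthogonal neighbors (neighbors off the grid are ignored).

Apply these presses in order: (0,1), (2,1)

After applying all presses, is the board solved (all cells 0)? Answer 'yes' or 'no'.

After press 1 at (0,1):
1 0 0 1 1
0 0 1 0 0
1 0 0 1 0
1 0 0 0 0

After press 2 at (2,1):
1 0 0 1 1
0 1 1 0 0
0 1 1 1 0
1 1 0 0 0

Lights still on: 10

Answer: no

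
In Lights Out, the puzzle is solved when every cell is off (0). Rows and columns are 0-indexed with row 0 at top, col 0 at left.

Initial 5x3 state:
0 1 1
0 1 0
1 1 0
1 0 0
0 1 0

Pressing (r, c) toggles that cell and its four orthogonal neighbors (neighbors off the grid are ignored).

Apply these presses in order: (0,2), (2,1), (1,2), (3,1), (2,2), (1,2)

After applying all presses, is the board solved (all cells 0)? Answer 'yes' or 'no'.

Answer: yes

Derivation:
After press 1 at (0,2):
0 0 0
0 1 1
1 1 0
1 0 0
0 1 0

After press 2 at (2,1):
0 0 0
0 0 1
0 0 1
1 1 0
0 1 0

After press 3 at (1,2):
0 0 1
0 1 0
0 0 0
1 1 0
0 1 0

After press 4 at (3,1):
0 0 1
0 1 0
0 1 0
0 0 1
0 0 0

After press 5 at (2,2):
0 0 1
0 1 1
0 0 1
0 0 0
0 0 0

After press 6 at (1,2):
0 0 0
0 0 0
0 0 0
0 0 0
0 0 0

Lights still on: 0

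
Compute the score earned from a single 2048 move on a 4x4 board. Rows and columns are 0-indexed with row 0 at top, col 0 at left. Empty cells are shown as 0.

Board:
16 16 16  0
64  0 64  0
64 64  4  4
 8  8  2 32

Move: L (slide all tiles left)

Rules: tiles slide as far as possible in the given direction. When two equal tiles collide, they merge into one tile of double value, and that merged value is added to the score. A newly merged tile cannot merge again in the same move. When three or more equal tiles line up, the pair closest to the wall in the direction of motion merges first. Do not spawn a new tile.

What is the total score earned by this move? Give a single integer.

Slide left:
row 0: [16, 16, 16, 0] -> [32, 16, 0, 0]  score +32 (running 32)
row 1: [64, 0, 64, 0] -> [128, 0, 0, 0]  score +128 (running 160)
row 2: [64, 64, 4, 4] -> [128, 8, 0, 0]  score +136 (running 296)
row 3: [8, 8, 2, 32] -> [16, 2, 32, 0]  score +16 (running 312)
Board after move:
 32  16   0   0
128   0   0   0
128   8   0   0
 16   2  32   0

Answer: 312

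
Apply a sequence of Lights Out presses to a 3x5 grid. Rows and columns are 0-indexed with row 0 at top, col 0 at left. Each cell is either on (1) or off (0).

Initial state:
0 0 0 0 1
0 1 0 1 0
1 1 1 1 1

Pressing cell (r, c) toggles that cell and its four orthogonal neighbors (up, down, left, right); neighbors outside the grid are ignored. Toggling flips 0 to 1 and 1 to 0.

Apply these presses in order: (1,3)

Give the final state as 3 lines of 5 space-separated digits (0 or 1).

After press 1 at (1,3):
0 0 0 1 1
0 1 1 0 1
1 1 1 0 1

Answer: 0 0 0 1 1
0 1 1 0 1
1 1 1 0 1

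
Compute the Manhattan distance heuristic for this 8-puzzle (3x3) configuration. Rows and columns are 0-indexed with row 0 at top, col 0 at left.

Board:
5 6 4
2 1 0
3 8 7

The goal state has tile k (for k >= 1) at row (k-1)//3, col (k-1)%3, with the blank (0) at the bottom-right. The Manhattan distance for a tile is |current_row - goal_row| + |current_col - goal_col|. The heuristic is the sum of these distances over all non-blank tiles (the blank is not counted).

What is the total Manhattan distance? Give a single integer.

Tile 5: (0,0)->(1,1) = 2
Tile 6: (0,1)->(1,2) = 2
Tile 4: (0,2)->(1,0) = 3
Tile 2: (1,0)->(0,1) = 2
Tile 1: (1,1)->(0,0) = 2
Tile 3: (2,0)->(0,2) = 4
Tile 8: (2,1)->(2,1) = 0
Tile 7: (2,2)->(2,0) = 2
Sum: 2 + 2 + 3 + 2 + 2 + 4 + 0 + 2 = 17

Answer: 17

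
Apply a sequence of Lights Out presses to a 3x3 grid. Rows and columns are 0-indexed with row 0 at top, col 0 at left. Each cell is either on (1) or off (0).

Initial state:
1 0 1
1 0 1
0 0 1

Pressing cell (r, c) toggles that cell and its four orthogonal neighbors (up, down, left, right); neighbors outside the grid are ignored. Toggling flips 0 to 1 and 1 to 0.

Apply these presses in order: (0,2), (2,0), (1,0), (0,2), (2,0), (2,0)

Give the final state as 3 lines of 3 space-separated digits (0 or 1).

After press 1 at (0,2):
1 1 0
1 0 0
0 0 1

After press 2 at (2,0):
1 1 0
0 0 0
1 1 1

After press 3 at (1,0):
0 1 0
1 1 0
0 1 1

After press 4 at (0,2):
0 0 1
1 1 1
0 1 1

After press 5 at (2,0):
0 0 1
0 1 1
1 0 1

After press 6 at (2,0):
0 0 1
1 1 1
0 1 1

Answer: 0 0 1
1 1 1
0 1 1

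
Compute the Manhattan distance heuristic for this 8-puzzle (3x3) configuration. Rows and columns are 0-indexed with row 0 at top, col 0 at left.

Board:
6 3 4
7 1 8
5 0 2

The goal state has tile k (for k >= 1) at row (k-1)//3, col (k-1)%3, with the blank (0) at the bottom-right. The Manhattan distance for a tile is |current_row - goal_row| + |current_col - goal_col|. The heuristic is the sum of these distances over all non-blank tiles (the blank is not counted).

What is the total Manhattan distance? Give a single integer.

Tile 6: at (0,0), goal (1,2), distance |0-1|+|0-2| = 3
Tile 3: at (0,1), goal (0,2), distance |0-0|+|1-2| = 1
Tile 4: at (0,2), goal (1,0), distance |0-1|+|2-0| = 3
Tile 7: at (1,0), goal (2,0), distance |1-2|+|0-0| = 1
Tile 1: at (1,1), goal (0,0), distance |1-0|+|1-0| = 2
Tile 8: at (1,2), goal (2,1), distance |1-2|+|2-1| = 2
Tile 5: at (2,0), goal (1,1), distance |2-1|+|0-1| = 2
Tile 2: at (2,2), goal (0,1), distance |2-0|+|2-1| = 3
Sum: 3 + 1 + 3 + 1 + 2 + 2 + 2 + 3 = 17

Answer: 17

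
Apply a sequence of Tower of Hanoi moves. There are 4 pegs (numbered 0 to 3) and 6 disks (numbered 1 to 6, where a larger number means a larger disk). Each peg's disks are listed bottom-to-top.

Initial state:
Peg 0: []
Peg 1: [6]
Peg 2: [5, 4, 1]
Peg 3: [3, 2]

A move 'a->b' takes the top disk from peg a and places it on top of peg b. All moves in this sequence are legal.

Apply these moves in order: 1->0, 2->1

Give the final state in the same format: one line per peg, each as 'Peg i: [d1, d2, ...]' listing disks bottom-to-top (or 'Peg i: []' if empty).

After move 1 (1->0):
Peg 0: [6]
Peg 1: []
Peg 2: [5, 4, 1]
Peg 3: [3, 2]

After move 2 (2->1):
Peg 0: [6]
Peg 1: [1]
Peg 2: [5, 4]
Peg 3: [3, 2]

Answer: Peg 0: [6]
Peg 1: [1]
Peg 2: [5, 4]
Peg 3: [3, 2]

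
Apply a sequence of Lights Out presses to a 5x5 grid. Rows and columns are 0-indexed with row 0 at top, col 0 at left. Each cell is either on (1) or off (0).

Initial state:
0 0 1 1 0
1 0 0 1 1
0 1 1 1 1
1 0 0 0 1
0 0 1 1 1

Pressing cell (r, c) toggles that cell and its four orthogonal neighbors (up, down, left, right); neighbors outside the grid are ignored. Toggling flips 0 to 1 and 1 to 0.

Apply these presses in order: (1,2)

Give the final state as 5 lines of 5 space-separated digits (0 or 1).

Answer: 0 0 0 1 0
1 1 1 0 1
0 1 0 1 1
1 0 0 0 1
0 0 1 1 1

Derivation:
After press 1 at (1,2):
0 0 0 1 0
1 1 1 0 1
0 1 0 1 1
1 0 0 0 1
0 0 1 1 1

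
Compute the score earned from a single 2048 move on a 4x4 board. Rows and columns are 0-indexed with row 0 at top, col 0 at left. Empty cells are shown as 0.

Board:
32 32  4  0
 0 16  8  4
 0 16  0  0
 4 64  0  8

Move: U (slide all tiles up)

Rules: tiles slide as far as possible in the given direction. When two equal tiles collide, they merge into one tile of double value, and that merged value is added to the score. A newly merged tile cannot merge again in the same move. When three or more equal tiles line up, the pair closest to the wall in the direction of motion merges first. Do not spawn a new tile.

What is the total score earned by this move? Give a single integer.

Slide up:
col 0: [32, 0, 0, 4] -> [32, 4, 0, 0]  score +0 (running 0)
col 1: [32, 16, 16, 64] -> [32, 32, 64, 0]  score +32 (running 32)
col 2: [4, 8, 0, 0] -> [4, 8, 0, 0]  score +0 (running 32)
col 3: [0, 4, 0, 8] -> [4, 8, 0, 0]  score +0 (running 32)
Board after move:
32 32  4  4
 4 32  8  8
 0 64  0  0
 0  0  0  0

Answer: 32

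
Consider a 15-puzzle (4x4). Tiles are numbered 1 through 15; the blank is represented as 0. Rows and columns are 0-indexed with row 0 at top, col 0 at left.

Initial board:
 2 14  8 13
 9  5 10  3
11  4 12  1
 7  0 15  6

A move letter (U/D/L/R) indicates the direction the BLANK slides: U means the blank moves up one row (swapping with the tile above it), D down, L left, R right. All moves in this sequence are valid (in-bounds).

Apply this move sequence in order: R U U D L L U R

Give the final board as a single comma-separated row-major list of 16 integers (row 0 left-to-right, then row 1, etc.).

Answer: 2, 14, 8, 13, 5, 0, 10, 3, 9, 11, 4, 1, 7, 15, 12, 6

Derivation:
After move 1 (R):
 2 14  8 13
 9  5 10  3
11  4 12  1
 7 15  0  6

After move 2 (U):
 2 14  8 13
 9  5 10  3
11  4  0  1
 7 15 12  6

After move 3 (U):
 2 14  8 13
 9  5  0  3
11  4 10  1
 7 15 12  6

After move 4 (D):
 2 14  8 13
 9  5 10  3
11  4  0  1
 7 15 12  6

After move 5 (L):
 2 14  8 13
 9  5 10  3
11  0  4  1
 7 15 12  6

After move 6 (L):
 2 14  8 13
 9  5 10  3
 0 11  4  1
 7 15 12  6

After move 7 (U):
 2 14  8 13
 0  5 10  3
 9 11  4  1
 7 15 12  6

After move 8 (R):
 2 14  8 13
 5  0 10  3
 9 11  4  1
 7 15 12  6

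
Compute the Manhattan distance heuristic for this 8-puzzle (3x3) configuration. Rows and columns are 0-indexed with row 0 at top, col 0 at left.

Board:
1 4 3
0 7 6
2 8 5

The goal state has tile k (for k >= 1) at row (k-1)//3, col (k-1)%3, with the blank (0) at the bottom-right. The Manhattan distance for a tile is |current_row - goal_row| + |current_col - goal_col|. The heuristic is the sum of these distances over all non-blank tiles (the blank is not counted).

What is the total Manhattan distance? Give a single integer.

Answer: 9

Derivation:
Tile 1: at (0,0), goal (0,0), distance |0-0|+|0-0| = 0
Tile 4: at (0,1), goal (1,0), distance |0-1|+|1-0| = 2
Tile 3: at (0,2), goal (0,2), distance |0-0|+|2-2| = 0
Tile 7: at (1,1), goal (2,0), distance |1-2|+|1-0| = 2
Tile 6: at (1,2), goal (1,2), distance |1-1|+|2-2| = 0
Tile 2: at (2,0), goal (0,1), distance |2-0|+|0-1| = 3
Tile 8: at (2,1), goal (2,1), distance |2-2|+|1-1| = 0
Tile 5: at (2,2), goal (1,1), distance |2-1|+|2-1| = 2
Sum: 0 + 2 + 0 + 2 + 0 + 3 + 0 + 2 = 9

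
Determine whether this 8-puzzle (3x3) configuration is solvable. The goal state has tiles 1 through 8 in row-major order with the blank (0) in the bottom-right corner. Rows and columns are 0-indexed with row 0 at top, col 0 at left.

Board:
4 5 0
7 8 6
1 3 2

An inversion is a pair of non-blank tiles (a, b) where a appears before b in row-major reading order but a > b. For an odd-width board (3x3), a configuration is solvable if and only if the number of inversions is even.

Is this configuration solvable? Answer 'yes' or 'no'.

Inversions (pairs i<j in row-major order where tile[i] > tile[j] > 0): 18
18 is even, so the puzzle is solvable.

Answer: yes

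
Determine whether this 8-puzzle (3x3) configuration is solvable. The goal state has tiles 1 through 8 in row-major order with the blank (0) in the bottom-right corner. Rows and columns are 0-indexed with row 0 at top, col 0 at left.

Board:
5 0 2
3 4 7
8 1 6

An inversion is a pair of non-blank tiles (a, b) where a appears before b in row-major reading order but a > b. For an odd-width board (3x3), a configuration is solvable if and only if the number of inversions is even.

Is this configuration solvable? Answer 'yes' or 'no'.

Inversions (pairs i<j in row-major order where tile[i] > tile[j] > 0): 11
11 is odd, so the puzzle is not solvable.

Answer: no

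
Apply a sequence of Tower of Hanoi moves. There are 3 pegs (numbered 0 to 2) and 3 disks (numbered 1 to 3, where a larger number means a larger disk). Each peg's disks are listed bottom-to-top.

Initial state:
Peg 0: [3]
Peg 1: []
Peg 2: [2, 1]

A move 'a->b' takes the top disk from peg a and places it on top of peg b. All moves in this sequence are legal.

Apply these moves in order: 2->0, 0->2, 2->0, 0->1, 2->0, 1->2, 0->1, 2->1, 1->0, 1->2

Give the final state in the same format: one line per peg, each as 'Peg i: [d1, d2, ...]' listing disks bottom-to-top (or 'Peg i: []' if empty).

After move 1 (2->0):
Peg 0: [3, 1]
Peg 1: []
Peg 2: [2]

After move 2 (0->2):
Peg 0: [3]
Peg 1: []
Peg 2: [2, 1]

After move 3 (2->0):
Peg 0: [3, 1]
Peg 1: []
Peg 2: [2]

After move 4 (0->1):
Peg 0: [3]
Peg 1: [1]
Peg 2: [2]

After move 5 (2->0):
Peg 0: [3, 2]
Peg 1: [1]
Peg 2: []

After move 6 (1->2):
Peg 0: [3, 2]
Peg 1: []
Peg 2: [1]

After move 7 (0->1):
Peg 0: [3]
Peg 1: [2]
Peg 2: [1]

After move 8 (2->1):
Peg 0: [3]
Peg 1: [2, 1]
Peg 2: []

After move 9 (1->0):
Peg 0: [3, 1]
Peg 1: [2]
Peg 2: []

After move 10 (1->2):
Peg 0: [3, 1]
Peg 1: []
Peg 2: [2]

Answer: Peg 0: [3, 1]
Peg 1: []
Peg 2: [2]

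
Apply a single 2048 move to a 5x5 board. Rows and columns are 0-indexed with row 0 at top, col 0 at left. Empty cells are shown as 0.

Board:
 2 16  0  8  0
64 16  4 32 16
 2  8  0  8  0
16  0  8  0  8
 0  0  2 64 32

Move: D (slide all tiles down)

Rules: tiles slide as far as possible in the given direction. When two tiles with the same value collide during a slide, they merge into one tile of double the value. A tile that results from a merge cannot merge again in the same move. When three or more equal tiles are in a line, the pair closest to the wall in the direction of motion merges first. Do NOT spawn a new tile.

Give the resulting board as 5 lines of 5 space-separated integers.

Answer:  0  0  0  0  0
 2  0  0  8  0
64  0  4 32 16
 2 32  8  8  8
16  8  2 64 32

Derivation:
Slide down:
col 0: [2, 64, 2, 16, 0] -> [0, 2, 64, 2, 16]
col 1: [16, 16, 8, 0, 0] -> [0, 0, 0, 32, 8]
col 2: [0, 4, 0, 8, 2] -> [0, 0, 4, 8, 2]
col 3: [8, 32, 8, 0, 64] -> [0, 8, 32, 8, 64]
col 4: [0, 16, 0, 8, 32] -> [0, 0, 16, 8, 32]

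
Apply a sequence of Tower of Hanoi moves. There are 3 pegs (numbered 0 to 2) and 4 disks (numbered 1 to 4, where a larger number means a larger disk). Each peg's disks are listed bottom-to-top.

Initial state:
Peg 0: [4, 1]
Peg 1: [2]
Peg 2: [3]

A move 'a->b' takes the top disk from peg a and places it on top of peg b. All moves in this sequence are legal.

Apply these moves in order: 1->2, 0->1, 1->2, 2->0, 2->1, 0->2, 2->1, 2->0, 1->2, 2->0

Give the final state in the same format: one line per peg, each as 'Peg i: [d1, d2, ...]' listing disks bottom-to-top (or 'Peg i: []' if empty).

After move 1 (1->2):
Peg 0: [4, 1]
Peg 1: []
Peg 2: [3, 2]

After move 2 (0->1):
Peg 0: [4]
Peg 1: [1]
Peg 2: [3, 2]

After move 3 (1->2):
Peg 0: [4]
Peg 1: []
Peg 2: [3, 2, 1]

After move 4 (2->0):
Peg 0: [4, 1]
Peg 1: []
Peg 2: [3, 2]

After move 5 (2->1):
Peg 0: [4, 1]
Peg 1: [2]
Peg 2: [3]

After move 6 (0->2):
Peg 0: [4]
Peg 1: [2]
Peg 2: [3, 1]

After move 7 (2->1):
Peg 0: [4]
Peg 1: [2, 1]
Peg 2: [3]

After move 8 (2->0):
Peg 0: [4, 3]
Peg 1: [2, 1]
Peg 2: []

After move 9 (1->2):
Peg 0: [4, 3]
Peg 1: [2]
Peg 2: [1]

After move 10 (2->0):
Peg 0: [4, 3, 1]
Peg 1: [2]
Peg 2: []

Answer: Peg 0: [4, 3, 1]
Peg 1: [2]
Peg 2: []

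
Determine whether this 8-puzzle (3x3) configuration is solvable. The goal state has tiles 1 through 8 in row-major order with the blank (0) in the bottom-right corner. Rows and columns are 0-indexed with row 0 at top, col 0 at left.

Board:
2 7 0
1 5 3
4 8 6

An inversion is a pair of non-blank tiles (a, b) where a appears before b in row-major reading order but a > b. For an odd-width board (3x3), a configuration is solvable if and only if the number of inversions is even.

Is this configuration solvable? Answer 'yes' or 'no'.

Answer: no

Derivation:
Inversions (pairs i<j in row-major order where tile[i] > tile[j] > 0): 9
9 is odd, so the puzzle is not solvable.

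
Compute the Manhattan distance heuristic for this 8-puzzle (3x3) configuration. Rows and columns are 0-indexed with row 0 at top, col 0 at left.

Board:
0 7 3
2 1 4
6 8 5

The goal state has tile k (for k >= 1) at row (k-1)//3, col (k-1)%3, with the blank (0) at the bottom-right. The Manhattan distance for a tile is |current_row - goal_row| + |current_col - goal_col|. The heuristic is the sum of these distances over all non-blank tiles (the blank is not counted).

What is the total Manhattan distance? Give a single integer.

Tile 7: at (0,1), goal (2,0), distance |0-2|+|1-0| = 3
Tile 3: at (0,2), goal (0,2), distance |0-0|+|2-2| = 0
Tile 2: at (1,0), goal (0,1), distance |1-0|+|0-1| = 2
Tile 1: at (1,1), goal (0,0), distance |1-0|+|1-0| = 2
Tile 4: at (1,2), goal (1,0), distance |1-1|+|2-0| = 2
Tile 6: at (2,0), goal (1,2), distance |2-1|+|0-2| = 3
Tile 8: at (2,1), goal (2,1), distance |2-2|+|1-1| = 0
Tile 5: at (2,2), goal (1,1), distance |2-1|+|2-1| = 2
Sum: 3 + 0 + 2 + 2 + 2 + 3 + 0 + 2 = 14

Answer: 14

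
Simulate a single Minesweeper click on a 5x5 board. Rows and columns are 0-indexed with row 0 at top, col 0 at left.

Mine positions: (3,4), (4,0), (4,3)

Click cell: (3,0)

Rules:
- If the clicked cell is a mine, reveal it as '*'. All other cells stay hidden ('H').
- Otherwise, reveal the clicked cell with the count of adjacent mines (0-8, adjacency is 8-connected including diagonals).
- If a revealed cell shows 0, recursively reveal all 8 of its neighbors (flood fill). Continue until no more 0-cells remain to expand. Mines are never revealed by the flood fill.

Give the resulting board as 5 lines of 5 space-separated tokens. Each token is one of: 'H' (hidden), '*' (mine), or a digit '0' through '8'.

H H H H H
H H H H H
H H H H H
1 H H H H
H H H H H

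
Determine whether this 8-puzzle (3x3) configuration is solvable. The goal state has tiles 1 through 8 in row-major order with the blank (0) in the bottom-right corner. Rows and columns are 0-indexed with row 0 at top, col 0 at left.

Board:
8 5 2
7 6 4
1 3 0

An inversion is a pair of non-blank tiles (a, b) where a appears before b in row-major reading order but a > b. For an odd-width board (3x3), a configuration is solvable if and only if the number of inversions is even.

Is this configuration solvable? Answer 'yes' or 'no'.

Answer: no

Derivation:
Inversions (pairs i<j in row-major order where tile[i] > tile[j] > 0): 21
21 is odd, so the puzzle is not solvable.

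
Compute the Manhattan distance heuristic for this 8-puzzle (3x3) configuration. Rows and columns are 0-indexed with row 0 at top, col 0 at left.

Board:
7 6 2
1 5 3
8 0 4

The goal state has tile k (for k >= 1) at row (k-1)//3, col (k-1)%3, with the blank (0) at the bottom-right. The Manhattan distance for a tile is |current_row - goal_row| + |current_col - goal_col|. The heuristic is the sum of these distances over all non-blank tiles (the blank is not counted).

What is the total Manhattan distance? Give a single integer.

Answer: 11

Derivation:
Tile 7: at (0,0), goal (2,0), distance |0-2|+|0-0| = 2
Tile 6: at (0,1), goal (1,2), distance |0-1|+|1-2| = 2
Tile 2: at (0,2), goal (0,1), distance |0-0|+|2-1| = 1
Tile 1: at (1,0), goal (0,0), distance |1-0|+|0-0| = 1
Tile 5: at (1,1), goal (1,1), distance |1-1|+|1-1| = 0
Tile 3: at (1,2), goal (0,2), distance |1-0|+|2-2| = 1
Tile 8: at (2,0), goal (2,1), distance |2-2|+|0-1| = 1
Tile 4: at (2,2), goal (1,0), distance |2-1|+|2-0| = 3
Sum: 2 + 2 + 1 + 1 + 0 + 1 + 1 + 3 = 11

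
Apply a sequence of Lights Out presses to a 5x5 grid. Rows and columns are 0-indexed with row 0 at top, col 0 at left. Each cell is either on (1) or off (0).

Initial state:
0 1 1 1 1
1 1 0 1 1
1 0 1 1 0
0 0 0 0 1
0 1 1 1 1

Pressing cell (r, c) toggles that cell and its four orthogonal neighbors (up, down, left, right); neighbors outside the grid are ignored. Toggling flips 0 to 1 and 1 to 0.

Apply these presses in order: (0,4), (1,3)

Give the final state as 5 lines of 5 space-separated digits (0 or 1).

Answer: 0 1 1 1 0
1 1 1 0 1
1 0 1 0 0
0 0 0 0 1
0 1 1 1 1

Derivation:
After press 1 at (0,4):
0 1 1 0 0
1 1 0 1 0
1 0 1 1 0
0 0 0 0 1
0 1 1 1 1

After press 2 at (1,3):
0 1 1 1 0
1 1 1 0 1
1 0 1 0 0
0 0 0 0 1
0 1 1 1 1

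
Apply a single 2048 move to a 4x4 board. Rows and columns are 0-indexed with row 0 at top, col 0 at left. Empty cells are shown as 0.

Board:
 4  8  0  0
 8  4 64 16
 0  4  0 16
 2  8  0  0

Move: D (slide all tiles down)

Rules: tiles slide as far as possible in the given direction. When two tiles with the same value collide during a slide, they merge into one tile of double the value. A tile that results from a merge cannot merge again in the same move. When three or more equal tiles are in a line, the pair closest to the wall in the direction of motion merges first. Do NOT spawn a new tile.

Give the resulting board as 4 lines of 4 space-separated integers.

Answer:  0  0  0  0
 4  8  0  0
 8  8  0  0
 2  8 64 32

Derivation:
Slide down:
col 0: [4, 8, 0, 2] -> [0, 4, 8, 2]
col 1: [8, 4, 4, 8] -> [0, 8, 8, 8]
col 2: [0, 64, 0, 0] -> [0, 0, 0, 64]
col 3: [0, 16, 16, 0] -> [0, 0, 0, 32]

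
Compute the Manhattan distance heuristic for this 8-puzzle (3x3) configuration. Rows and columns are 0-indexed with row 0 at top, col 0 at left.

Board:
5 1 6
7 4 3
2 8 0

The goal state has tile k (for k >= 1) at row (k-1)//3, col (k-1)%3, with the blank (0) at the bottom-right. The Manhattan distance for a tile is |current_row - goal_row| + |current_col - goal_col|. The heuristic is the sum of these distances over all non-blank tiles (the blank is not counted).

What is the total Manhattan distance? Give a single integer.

Tile 5: (0,0)->(1,1) = 2
Tile 1: (0,1)->(0,0) = 1
Tile 6: (0,2)->(1,2) = 1
Tile 7: (1,0)->(2,0) = 1
Tile 4: (1,1)->(1,0) = 1
Tile 3: (1,2)->(0,2) = 1
Tile 2: (2,0)->(0,1) = 3
Tile 8: (2,1)->(2,1) = 0
Sum: 2 + 1 + 1 + 1 + 1 + 1 + 3 + 0 = 10

Answer: 10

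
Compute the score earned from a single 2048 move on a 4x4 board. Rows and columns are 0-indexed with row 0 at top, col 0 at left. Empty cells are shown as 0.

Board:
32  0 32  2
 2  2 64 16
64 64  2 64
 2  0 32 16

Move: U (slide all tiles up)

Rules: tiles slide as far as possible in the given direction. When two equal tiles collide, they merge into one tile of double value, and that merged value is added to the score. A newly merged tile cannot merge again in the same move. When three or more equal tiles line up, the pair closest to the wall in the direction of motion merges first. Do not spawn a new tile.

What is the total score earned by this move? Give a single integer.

Answer: 0

Derivation:
Slide up:
col 0: [32, 2, 64, 2] -> [32, 2, 64, 2]  score +0 (running 0)
col 1: [0, 2, 64, 0] -> [2, 64, 0, 0]  score +0 (running 0)
col 2: [32, 64, 2, 32] -> [32, 64, 2, 32]  score +0 (running 0)
col 3: [2, 16, 64, 16] -> [2, 16, 64, 16]  score +0 (running 0)
Board after move:
32  2 32  2
 2 64 64 16
64  0  2 64
 2  0 32 16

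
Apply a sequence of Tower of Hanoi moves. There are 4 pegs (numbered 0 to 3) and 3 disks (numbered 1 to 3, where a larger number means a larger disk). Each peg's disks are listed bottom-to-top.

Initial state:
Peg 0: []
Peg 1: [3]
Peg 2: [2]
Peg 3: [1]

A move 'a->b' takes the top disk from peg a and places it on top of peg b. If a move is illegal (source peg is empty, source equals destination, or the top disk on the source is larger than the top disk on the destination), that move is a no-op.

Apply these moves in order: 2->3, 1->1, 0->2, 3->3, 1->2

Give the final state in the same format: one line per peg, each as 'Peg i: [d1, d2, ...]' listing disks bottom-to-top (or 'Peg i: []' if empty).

After move 1 (2->3):
Peg 0: []
Peg 1: [3]
Peg 2: [2]
Peg 3: [1]

After move 2 (1->1):
Peg 0: []
Peg 1: [3]
Peg 2: [2]
Peg 3: [1]

After move 3 (0->2):
Peg 0: []
Peg 1: [3]
Peg 2: [2]
Peg 3: [1]

After move 4 (3->3):
Peg 0: []
Peg 1: [3]
Peg 2: [2]
Peg 3: [1]

After move 5 (1->2):
Peg 0: []
Peg 1: [3]
Peg 2: [2]
Peg 3: [1]

Answer: Peg 0: []
Peg 1: [3]
Peg 2: [2]
Peg 3: [1]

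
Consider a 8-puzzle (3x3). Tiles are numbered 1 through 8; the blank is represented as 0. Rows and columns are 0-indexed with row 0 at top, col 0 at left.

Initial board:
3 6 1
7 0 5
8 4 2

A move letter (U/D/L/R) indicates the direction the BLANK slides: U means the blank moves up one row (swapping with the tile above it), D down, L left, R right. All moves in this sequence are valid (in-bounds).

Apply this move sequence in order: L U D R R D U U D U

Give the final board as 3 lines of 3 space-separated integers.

After move 1 (L):
3 6 1
0 7 5
8 4 2

After move 2 (U):
0 6 1
3 7 5
8 4 2

After move 3 (D):
3 6 1
0 7 5
8 4 2

After move 4 (R):
3 6 1
7 0 5
8 4 2

After move 5 (R):
3 6 1
7 5 0
8 4 2

After move 6 (D):
3 6 1
7 5 2
8 4 0

After move 7 (U):
3 6 1
7 5 0
8 4 2

After move 8 (U):
3 6 0
7 5 1
8 4 2

After move 9 (D):
3 6 1
7 5 0
8 4 2

After move 10 (U):
3 6 0
7 5 1
8 4 2

Answer: 3 6 0
7 5 1
8 4 2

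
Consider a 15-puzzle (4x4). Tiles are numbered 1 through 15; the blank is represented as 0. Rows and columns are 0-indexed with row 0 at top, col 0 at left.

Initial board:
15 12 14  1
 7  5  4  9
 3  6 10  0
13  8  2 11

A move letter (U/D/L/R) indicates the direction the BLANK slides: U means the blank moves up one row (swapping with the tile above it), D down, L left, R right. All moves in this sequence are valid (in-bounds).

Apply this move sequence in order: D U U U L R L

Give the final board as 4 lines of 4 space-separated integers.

Answer: 15 12  0 14
 7  5  4  1
 3  6 10  9
13  8  2 11

Derivation:
After move 1 (D):
15 12 14  1
 7  5  4  9
 3  6 10 11
13  8  2  0

After move 2 (U):
15 12 14  1
 7  5  4  9
 3  6 10  0
13  8  2 11

After move 3 (U):
15 12 14  1
 7  5  4  0
 3  6 10  9
13  8  2 11

After move 4 (U):
15 12 14  0
 7  5  4  1
 3  6 10  9
13  8  2 11

After move 5 (L):
15 12  0 14
 7  5  4  1
 3  6 10  9
13  8  2 11

After move 6 (R):
15 12 14  0
 7  5  4  1
 3  6 10  9
13  8  2 11

After move 7 (L):
15 12  0 14
 7  5  4  1
 3  6 10  9
13  8  2 11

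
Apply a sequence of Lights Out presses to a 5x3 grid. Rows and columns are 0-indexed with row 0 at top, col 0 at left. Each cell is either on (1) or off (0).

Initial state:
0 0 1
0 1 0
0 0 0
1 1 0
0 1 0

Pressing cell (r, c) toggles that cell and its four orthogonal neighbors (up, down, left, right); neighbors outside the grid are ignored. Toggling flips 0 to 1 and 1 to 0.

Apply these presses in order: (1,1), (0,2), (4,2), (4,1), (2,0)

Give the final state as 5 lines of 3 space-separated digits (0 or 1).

Answer: 0 0 0
0 0 0
1 0 0
0 0 1
1 1 0

Derivation:
After press 1 at (1,1):
0 1 1
1 0 1
0 1 0
1 1 0
0 1 0

After press 2 at (0,2):
0 0 0
1 0 0
0 1 0
1 1 0
0 1 0

After press 3 at (4,2):
0 0 0
1 0 0
0 1 0
1 1 1
0 0 1

After press 4 at (4,1):
0 0 0
1 0 0
0 1 0
1 0 1
1 1 0

After press 5 at (2,0):
0 0 0
0 0 0
1 0 0
0 0 1
1 1 0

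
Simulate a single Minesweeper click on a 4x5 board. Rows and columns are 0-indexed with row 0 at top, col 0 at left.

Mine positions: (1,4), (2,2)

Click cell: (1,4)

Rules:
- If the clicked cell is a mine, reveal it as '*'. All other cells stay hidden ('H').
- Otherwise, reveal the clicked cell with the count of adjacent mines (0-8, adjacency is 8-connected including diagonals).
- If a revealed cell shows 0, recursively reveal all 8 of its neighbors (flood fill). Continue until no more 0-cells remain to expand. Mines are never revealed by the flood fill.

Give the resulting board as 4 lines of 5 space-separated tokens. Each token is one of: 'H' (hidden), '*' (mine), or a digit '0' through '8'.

H H H H H
H H H H *
H H H H H
H H H H H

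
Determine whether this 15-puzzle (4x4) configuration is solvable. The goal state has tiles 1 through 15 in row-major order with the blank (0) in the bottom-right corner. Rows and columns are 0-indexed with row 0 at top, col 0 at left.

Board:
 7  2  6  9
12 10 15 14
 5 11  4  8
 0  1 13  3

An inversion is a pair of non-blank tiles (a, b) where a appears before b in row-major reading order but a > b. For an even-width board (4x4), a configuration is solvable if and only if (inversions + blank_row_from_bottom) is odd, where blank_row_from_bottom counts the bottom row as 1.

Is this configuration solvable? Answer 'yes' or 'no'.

Answer: no

Derivation:
Inversions: 55
Blank is in row 3 (0-indexed from top), which is row 1 counting from the bottom (bottom = 1).
55 + 1 = 56, which is even, so the puzzle is not solvable.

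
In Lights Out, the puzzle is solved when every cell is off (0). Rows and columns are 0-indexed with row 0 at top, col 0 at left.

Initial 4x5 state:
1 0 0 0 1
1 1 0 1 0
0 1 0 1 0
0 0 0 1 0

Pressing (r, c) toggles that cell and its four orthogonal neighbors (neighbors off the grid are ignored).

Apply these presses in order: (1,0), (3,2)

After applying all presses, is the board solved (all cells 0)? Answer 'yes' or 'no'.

After press 1 at (1,0):
0 0 0 0 1
0 0 0 1 0
1 1 0 1 0
0 0 0 1 0

After press 2 at (3,2):
0 0 0 0 1
0 0 0 1 0
1 1 1 1 0
0 1 1 0 0

Lights still on: 8

Answer: no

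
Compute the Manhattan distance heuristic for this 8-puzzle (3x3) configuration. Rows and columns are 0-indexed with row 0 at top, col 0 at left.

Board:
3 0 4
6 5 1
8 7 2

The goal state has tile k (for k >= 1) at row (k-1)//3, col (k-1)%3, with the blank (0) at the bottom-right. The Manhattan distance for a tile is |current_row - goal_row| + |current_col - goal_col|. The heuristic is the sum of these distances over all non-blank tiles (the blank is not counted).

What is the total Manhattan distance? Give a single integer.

Answer: 15

Derivation:
Tile 3: at (0,0), goal (0,2), distance |0-0|+|0-2| = 2
Tile 4: at (0,2), goal (1,0), distance |0-1|+|2-0| = 3
Tile 6: at (1,0), goal (1,2), distance |1-1|+|0-2| = 2
Tile 5: at (1,1), goal (1,1), distance |1-1|+|1-1| = 0
Tile 1: at (1,2), goal (0,0), distance |1-0|+|2-0| = 3
Tile 8: at (2,0), goal (2,1), distance |2-2|+|0-1| = 1
Tile 7: at (2,1), goal (2,0), distance |2-2|+|1-0| = 1
Tile 2: at (2,2), goal (0,1), distance |2-0|+|2-1| = 3
Sum: 2 + 3 + 2 + 0 + 3 + 1 + 1 + 3 = 15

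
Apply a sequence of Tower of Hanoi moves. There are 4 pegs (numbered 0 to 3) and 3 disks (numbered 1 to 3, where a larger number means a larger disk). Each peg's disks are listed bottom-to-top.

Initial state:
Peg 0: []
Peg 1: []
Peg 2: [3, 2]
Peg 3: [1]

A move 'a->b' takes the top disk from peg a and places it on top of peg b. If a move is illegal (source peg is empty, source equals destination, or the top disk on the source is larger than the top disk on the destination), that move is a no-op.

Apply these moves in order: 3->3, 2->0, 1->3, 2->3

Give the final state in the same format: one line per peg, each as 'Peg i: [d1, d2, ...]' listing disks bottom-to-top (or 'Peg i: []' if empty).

Answer: Peg 0: [2]
Peg 1: []
Peg 2: [3]
Peg 3: [1]

Derivation:
After move 1 (3->3):
Peg 0: []
Peg 1: []
Peg 2: [3, 2]
Peg 3: [1]

After move 2 (2->0):
Peg 0: [2]
Peg 1: []
Peg 2: [3]
Peg 3: [1]

After move 3 (1->3):
Peg 0: [2]
Peg 1: []
Peg 2: [3]
Peg 3: [1]

After move 4 (2->3):
Peg 0: [2]
Peg 1: []
Peg 2: [3]
Peg 3: [1]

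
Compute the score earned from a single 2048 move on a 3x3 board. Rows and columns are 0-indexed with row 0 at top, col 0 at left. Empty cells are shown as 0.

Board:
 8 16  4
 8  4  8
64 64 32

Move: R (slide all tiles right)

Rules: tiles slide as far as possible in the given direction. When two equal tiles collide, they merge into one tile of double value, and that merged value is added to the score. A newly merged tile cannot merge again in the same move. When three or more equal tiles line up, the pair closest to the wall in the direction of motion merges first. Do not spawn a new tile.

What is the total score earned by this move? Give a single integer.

Answer: 128

Derivation:
Slide right:
row 0: [8, 16, 4] -> [8, 16, 4]  score +0 (running 0)
row 1: [8, 4, 8] -> [8, 4, 8]  score +0 (running 0)
row 2: [64, 64, 32] -> [0, 128, 32]  score +128 (running 128)
Board after move:
  8  16   4
  8   4   8
  0 128  32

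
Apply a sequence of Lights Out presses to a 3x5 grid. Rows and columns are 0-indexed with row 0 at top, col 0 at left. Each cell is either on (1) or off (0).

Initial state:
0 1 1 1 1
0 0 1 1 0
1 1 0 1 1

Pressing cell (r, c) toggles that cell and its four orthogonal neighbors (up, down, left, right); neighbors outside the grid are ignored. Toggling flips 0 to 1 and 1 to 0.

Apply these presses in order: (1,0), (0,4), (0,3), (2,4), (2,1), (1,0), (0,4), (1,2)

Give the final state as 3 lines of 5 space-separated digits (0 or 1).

Answer: 0 1 1 0 0
0 0 0 1 1
0 0 0 0 0

Derivation:
After press 1 at (1,0):
1 1 1 1 1
1 1 1 1 0
0 1 0 1 1

After press 2 at (0,4):
1 1 1 0 0
1 1 1 1 1
0 1 0 1 1

After press 3 at (0,3):
1 1 0 1 1
1 1 1 0 1
0 1 0 1 1

After press 4 at (2,4):
1 1 0 1 1
1 1 1 0 0
0 1 0 0 0

After press 5 at (2,1):
1 1 0 1 1
1 0 1 0 0
1 0 1 0 0

After press 6 at (1,0):
0 1 0 1 1
0 1 1 0 0
0 0 1 0 0

After press 7 at (0,4):
0 1 0 0 0
0 1 1 0 1
0 0 1 0 0

After press 8 at (1,2):
0 1 1 0 0
0 0 0 1 1
0 0 0 0 0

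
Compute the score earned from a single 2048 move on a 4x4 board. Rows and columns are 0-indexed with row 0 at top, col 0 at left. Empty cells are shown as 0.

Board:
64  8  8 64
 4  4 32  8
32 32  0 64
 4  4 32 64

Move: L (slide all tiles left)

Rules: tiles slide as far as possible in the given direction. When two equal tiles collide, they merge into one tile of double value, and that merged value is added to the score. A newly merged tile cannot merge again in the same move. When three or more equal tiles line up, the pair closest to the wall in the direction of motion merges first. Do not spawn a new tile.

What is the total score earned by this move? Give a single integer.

Slide left:
row 0: [64, 8, 8, 64] -> [64, 16, 64, 0]  score +16 (running 16)
row 1: [4, 4, 32, 8] -> [8, 32, 8, 0]  score +8 (running 24)
row 2: [32, 32, 0, 64] -> [64, 64, 0, 0]  score +64 (running 88)
row 3: [4, 4, 32, 64] -> [8, 32, 64, 0]  score +8 (running 96)
Board after move:
64 16 64  0
 8 32  8  0
64 64  0  0
 8 32 64  0

Answer: 96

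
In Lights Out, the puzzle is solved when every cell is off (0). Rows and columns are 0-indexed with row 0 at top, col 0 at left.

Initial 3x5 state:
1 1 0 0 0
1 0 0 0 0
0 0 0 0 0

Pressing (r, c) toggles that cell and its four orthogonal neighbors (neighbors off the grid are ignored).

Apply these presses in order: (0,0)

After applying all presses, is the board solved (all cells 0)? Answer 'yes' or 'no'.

Answer: yes

Derivation:
After press 1 at (0,0):
0 0 0 0 0
0 0 0 0 0
0 0 0 0 0

Lights still on: 0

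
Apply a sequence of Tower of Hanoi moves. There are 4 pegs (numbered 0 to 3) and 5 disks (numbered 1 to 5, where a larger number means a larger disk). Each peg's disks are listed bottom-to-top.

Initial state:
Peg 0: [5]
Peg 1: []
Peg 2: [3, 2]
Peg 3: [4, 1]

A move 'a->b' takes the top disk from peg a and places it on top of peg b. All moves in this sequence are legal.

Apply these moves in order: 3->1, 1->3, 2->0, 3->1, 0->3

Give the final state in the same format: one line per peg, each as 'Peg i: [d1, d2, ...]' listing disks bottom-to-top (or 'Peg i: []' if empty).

Answer: Peg 0: [5]
Peg 1: [1]
Peg 2: [3]
Peg 3: [4, 2]

Derivation:
After move 1 (3->1):
Peg 0: [5]
Peg 1: [1]
Peg 2: [3, 2]
Peg 3: [4]

After move 2 (1->3):
Peg 0: [5]
Peg 1: []
Peg 2: [3, 2]
Peg 3: [4, 1]

After move 3 (2->0):
Peg 0: [5, 2]
Peg 1: []
Peg 2: [3]
Peg 3: [4, 1]

After move 4 (3->1):
Peg 0: [5, 2]
Peg 1: [1]
Peg 2: [3]
Peg 3: [4]

After move 5 (0->3):
Peg 0: [5]
Peg 1: [1]
Peg 2: [3]
Peg 3: [4, 2]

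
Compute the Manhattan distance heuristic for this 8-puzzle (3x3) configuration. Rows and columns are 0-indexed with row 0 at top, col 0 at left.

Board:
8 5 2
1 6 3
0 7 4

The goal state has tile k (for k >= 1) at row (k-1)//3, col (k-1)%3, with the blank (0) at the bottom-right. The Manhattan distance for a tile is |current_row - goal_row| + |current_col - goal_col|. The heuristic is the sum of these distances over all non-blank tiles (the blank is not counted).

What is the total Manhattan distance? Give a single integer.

Answer: 12

Derivation:
Tile 8: at (0,0), goal (2,1), distance |0-2|+|0-1| = 3
Tile 5: at (0,1), goal (1,1), distance |0-1|+|1-1| = 1
Tile 2: at (0,2), goal (0,1), distance |0-0|+|2-1| = 1
Tile 1: at (1,0), goal (0,0), distance |1-0|+|0-0| = 1
Tile 6: at (1,1), goal (1,2), distance |1-1|+|1-2| = 1
Tile 3: at (1,2), goal (0,2), distance |1-0|+|2-2| = 1
Tile 7: at (2,1), goal (2,0), distance |2-2|+|1-0| = 1
Tile 4: at (2,2), goal (1,0), distance |2-1|+|2-0| = 3
Sum: 3 + 1 + 1 + 1 + 1 + 1 + 1 + 3 = 12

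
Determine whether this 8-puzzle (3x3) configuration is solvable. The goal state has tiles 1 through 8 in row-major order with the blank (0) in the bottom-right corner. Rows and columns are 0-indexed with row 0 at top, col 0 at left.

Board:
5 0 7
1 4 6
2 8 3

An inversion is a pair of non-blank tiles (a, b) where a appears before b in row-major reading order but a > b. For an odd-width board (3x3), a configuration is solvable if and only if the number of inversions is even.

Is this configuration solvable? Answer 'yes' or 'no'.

Answer: yes

Derivation:
Inversions (pairs i<j in row-major order where tile[i] > tile[j] > 0): 14
14 is even, so the puzzle is solvable.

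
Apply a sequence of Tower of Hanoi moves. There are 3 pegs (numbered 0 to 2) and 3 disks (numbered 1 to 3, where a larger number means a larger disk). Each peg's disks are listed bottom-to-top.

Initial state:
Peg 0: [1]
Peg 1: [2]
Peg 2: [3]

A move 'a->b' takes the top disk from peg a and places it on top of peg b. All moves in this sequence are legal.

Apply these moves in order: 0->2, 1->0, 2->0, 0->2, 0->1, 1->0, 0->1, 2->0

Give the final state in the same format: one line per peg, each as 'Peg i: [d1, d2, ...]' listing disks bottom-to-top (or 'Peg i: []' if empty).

Answer: Peg 0: [1]
Peg 1: [2]
Peg 2: [3]

Derivation:
After move 1 (0->2):
Peg 0: []
Peg 1: [2]
Peg 2: [3, 1]

After move 2 (1->0):
Peg 0: [2]
Peg 1: []
Peg 2: [3, 1]

After move 3 (2->0):
Peg 0: [2, 1]
Peg 1: []
Peg 2: [3]

After move 4 (0->2):
Peg 0: [2]
Peg 1: []
Peg 2: [3, 1]

After move 5 (0->1):
Peg 0: []
Peg 1: [2]
Peg 2: [3, 1]

After move 6 (1->0):
Peg 0: [2]
Peg 1: []
Peg 2: [3, 1]

After move 7 (0->1):
Peg 0: []
Peg 1: [2]
Peg 2: [3, 1]

After move 8 (2->0):
Peg 0: [1]
Peg 1: [2]
Peg 2: [3]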